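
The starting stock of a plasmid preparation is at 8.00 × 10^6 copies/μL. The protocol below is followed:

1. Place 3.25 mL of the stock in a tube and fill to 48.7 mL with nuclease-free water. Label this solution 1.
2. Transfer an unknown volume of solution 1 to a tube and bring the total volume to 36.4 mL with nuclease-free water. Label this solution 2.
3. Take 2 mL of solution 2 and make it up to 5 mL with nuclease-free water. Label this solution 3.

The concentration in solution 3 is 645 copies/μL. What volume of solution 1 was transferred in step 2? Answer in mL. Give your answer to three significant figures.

0.110 mL

Step 1: 3.25 mL brought to 48.7 mL → factor 48.7/3.25 = 14.985
Step 2: v brought to 36.4 mL → factor = 36.4 mL/v
Step 3: 2 mL brought to 5 mL → factor 5/2 = 2.5
Product of known-step factors = 37.462
Overall factor = 8.00 × 10^6 copies/μL / (645 copies/μL) = 12403
Step-2 factor = 12403 / 37.462 = 331.09
v = 36.4 mL / 331.09 = 0.110 mL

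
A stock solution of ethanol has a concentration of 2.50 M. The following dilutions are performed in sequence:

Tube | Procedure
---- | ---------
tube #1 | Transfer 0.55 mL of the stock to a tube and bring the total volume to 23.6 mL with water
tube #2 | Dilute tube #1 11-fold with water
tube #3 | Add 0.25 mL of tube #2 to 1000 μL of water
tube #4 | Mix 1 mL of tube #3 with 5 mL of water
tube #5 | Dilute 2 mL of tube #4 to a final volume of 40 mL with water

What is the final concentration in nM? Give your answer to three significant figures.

Step 1: 0.55 mL brought to 23.6 mL → factor 23.6/0.55 = 42.909
Step 2: 11-fold → factor 11
Step 3: 0.25 mL + 1000 μL = 1.25 mL total → factor 1.25/0.25 = 5
Step 4: 1 mL + 5 mL = 6 mL total → factor 6/1 = 6
Step 5: 2 mL brought to 40 mL → factor 40/2 = 20
Overall dilution factor = 42.909 × 11 × 5 × 6 × 20 = 2.832 × 10^5
Final = 2.50 M / 2.832 × 10^5 = 8.828 × 10^-6 M = 8.83 × 10^3 nM

8.83 × 10^3 nM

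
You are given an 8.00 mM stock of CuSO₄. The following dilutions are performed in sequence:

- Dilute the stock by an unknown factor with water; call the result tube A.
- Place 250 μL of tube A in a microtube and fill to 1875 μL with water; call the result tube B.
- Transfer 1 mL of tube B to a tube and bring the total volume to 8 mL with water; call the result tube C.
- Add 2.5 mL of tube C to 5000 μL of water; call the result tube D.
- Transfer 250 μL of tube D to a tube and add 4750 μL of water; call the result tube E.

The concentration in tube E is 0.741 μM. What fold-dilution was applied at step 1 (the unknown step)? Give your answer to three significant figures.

3.00-fold

Step 1: unknown factor x
Step 2: 250 μL brought to 1875 μL → factor 1875/250 = 7.5
Step 3: 1 mL brought to 8 mL → factor 8/1 = 8
Step 4: 2.5 mL + 5000 μL = 7.5 mL total → factor 7.5/2.5 = 3
Step 5: 250 μL + 4750 μL = 5000 μL total → factor 5000/250 = 20
Product of known-step factors = 3600
Overall factor = 8.00 mM / (0.741 μM) = 10796
x = 10796 / 3600 = 3.00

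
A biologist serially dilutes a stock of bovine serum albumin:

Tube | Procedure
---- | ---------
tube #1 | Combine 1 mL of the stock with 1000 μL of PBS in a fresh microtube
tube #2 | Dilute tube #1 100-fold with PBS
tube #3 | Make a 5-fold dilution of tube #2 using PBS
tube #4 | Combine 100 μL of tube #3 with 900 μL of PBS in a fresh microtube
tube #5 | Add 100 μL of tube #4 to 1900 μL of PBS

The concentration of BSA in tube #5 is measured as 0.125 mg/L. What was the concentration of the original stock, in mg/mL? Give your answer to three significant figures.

Step 1: 1 mL + 1000 μL = 2 mL total → factor 2/1 = 2
Step 2: 100-fold → factor 100
Step 3: 5-fold → factor 5
Step 4: 100 μL + 900 μL = 1000 μL total → factor 1000/100 = 10
Step 5: 100 μL + 1900 μL = 2000 μL total → factor 2000/100 = 20
Overall dilution factor = 2 × 100 × 5 × 10 × 20 = 2 × 10^5
Stock = 0.125 mg/L × 2 × 10^5 = 2.500 × 10^4 mg/L = 25.0 mg/mL

25.0 mg/mL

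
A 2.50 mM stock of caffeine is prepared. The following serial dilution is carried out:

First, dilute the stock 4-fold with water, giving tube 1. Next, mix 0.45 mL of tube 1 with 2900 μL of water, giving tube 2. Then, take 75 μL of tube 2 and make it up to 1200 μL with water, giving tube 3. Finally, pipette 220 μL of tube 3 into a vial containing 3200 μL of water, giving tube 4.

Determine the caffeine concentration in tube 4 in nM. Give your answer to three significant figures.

Step 1: 4-fold → factor 4
Step 2: 0.45 mL + 2900 μL = 3.35 mL total → factor 3.35/0.45 = 7.4444
Step 3: 75 μL brought to 1200 μL → factor 1200/75 = 16
Step 4: 220 μL + 3200 μL = 3420 μL total → factor 3420/220 = 15.545
Overall dilution factor = 4 × 7.4444 × 16 × 15.545 = 7406.5
Final = 2.50 mM / 7406.5 = 0.0003375 mM = 338 nM

338 nM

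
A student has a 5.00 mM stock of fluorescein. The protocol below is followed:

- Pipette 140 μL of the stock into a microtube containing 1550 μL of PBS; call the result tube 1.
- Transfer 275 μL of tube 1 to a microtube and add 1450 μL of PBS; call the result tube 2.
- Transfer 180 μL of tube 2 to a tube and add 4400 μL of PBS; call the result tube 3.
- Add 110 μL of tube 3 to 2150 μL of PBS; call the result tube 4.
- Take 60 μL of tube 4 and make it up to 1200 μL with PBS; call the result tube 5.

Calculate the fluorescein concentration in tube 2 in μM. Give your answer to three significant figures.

66.0 μM

Step 1: 140 μL + 1550 μL = 1690 μL total → factor 1690/140 = 12.071
Step 2: 275 μL + 1450 μL = 1725 μL total → factor 1725/275 = 6.2727
Dilution factor through tube 2 = 12.071 × 6.2727 = 75.721
[tube 2] = 5.00 mM / 75.721 = 0.06603 mM = 66.0 μM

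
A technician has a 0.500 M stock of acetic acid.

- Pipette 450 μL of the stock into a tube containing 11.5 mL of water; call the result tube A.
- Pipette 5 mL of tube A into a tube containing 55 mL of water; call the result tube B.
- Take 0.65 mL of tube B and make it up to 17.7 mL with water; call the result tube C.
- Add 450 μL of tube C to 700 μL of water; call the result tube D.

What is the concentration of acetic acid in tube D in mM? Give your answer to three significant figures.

Step 1: 450 μL + 11.5 mL = 11950 μL total → factor 11950/450 = 26.556
Step 2: 5 mL + 55 mL = 60 mL total → factor 60/5 = 12
Step 3: 0.65 mL brought to 17.7 mL → factor 17.7/0.65 = 27.231
Step 4: 450 μL + 700 μL = 1150 μL total → factor 1150/450 = 2.5556
Overall dilution factor = 26.556 × 12 × 27.231 × 2.5556 = 22176
Final = 0.500 M / 22176 = 2.255 × 10^-5 M = 0.0225 mM

0.0225 mM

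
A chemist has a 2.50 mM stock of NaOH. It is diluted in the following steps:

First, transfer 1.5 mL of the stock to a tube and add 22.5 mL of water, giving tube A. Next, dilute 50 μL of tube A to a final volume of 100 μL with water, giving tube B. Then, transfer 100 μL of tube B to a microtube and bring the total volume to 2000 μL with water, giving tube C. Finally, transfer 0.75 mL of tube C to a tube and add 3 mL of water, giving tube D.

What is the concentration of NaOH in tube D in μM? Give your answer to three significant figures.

0.781 μM

Step 1: 1.5 mL + 22.5 mL = 24 mL total → factor 24/1.5 = 16
Step 2: 50 μL brought to 100 μL → factor 100/50 = 2
Step 3: 100 μL brought to 2000 μL → factor 2000/100 = 20
Step 4: 0.75 mL + 3 mL = 3.75 mL total → factor 3.75/0.75 = 5
Overall dilution factor = 16 × 2 × 20 × 5 = 3200
Final = 2.50 mM / 3200 = 0.0007813 mM = 0.781 μM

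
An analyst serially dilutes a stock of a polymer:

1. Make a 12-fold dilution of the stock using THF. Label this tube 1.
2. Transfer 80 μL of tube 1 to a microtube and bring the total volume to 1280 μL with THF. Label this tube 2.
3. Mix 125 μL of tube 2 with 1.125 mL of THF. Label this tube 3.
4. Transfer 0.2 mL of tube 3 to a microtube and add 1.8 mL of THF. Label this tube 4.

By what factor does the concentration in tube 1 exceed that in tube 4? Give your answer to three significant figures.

Step 1: 12-fold → factor 12
Step 2: 80 μL brought to 1280 μL → factor 1280/80 = 16
Step 3: 125 μL + 1.125 mL = 1250 μL total → factor 1250/125 = 10
Step 4: 0.2 mL + 1.8 mL = 2 mL total → factor 2/0.2 = 10
Dilution factor to tube 1 = 12; to tube 4 = 19200
[tube 1]/[tube 4] = (factor to tube 4)/(factor to tube 1) = 19200/12 = 1.60 × 10^3

1.60 × 10^3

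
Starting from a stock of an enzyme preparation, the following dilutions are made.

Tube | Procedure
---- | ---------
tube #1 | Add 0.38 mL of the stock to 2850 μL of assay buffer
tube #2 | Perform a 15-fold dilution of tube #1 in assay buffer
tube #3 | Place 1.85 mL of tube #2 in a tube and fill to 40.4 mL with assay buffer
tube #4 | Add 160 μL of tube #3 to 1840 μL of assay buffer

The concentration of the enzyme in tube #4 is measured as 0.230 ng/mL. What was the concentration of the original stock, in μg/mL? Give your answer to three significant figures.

Step 1: 0.38 mL + 2850 μL = 3.23 mL total → factor 3.23/0.38 = 8.5
Step 2: 15-fold → factor 15
Step 3: 1.85 mL brought to 40.4 mL → factor 40.4/1.85 = 21.838
Step 4: 160 μL + 1840 μL = 2000 μL total → factor 2000/160 = 12.5
Overall dilution factor = 8.5 × 15 × 21.838 × 12.5 = 34804
Stock = 0.230 ng/mL × 34804 = 8005 ng/mL = 8.00 μg/mL

8.00 μg/mL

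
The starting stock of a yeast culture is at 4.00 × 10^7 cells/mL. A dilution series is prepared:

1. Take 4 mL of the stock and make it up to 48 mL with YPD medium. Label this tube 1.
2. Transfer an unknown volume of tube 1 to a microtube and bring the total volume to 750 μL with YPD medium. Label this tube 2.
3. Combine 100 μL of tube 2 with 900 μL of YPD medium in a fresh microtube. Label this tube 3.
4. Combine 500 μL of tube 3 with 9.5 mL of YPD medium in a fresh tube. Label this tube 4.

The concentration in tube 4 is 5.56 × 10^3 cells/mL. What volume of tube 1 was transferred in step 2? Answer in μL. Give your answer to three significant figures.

Step 1: 4 mL brought to 48 mL → factor 48/4 = 12
Step 2: v brought to 750 μL → factor = 750 μL/v
Step 3: 100 μL + 900 μL = 1000 μL total → factor 1000/100 = 10
Step 4: 500 μL + 9.5 mL = 10000 μL total → factor 10000/500 = 20
Product of known-step factors = 2400
Overall factor = 4.00 × 10^7 cells/mL / (5.56 × 10^3 cells/mL) = 7194.2
Step-2 factor = 7194.2 / 2400 = 2.9976
v = 750 μL / 2.9976 = 250 μL

250 μL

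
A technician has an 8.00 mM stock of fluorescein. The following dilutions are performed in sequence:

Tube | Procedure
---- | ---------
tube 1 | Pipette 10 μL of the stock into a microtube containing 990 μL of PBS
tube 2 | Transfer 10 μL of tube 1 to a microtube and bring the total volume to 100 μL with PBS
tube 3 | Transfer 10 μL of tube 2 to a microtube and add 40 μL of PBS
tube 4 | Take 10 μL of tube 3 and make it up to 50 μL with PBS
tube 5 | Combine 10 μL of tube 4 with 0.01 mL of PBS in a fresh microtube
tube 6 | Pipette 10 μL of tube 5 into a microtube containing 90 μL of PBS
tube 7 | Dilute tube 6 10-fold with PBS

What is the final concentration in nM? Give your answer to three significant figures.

Step 1: 10 μL + 990 μL = 1000 μL total → factor 1000/10 = 100
Step 2: 10 μL brought to 100 μL → factor 100/10 = 10
Step 3: 10 μL + 40 μL = 50 μL total → factor 50/10 = 5
Step 4: 10 μL brought to 50 μL → factor 50/10 = 5
Step 5: 10 μL + 0.01 mL = 20 μL total → factor 20/10 = 2
Step 6: 10 μL + 90 μL = 100 μL total → factor 100/10 = 10
Step 7: 10-fold → factor 10
Overall dilution factor = 100 × 10 × 5 × 5 × 2 × 10 × 10 = 5 × 10^6
Final = 8.00 mM / 5 × 10^6 = 1.600 × 10^-6 mM = 1.60 nM

1.60 nM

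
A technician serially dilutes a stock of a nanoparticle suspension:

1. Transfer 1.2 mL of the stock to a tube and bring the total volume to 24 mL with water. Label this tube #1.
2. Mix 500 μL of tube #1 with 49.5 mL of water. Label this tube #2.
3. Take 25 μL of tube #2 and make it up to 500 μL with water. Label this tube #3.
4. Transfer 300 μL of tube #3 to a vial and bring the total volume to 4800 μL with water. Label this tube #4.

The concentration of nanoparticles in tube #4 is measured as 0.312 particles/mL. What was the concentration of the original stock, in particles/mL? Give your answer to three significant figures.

Step 1: 1.2 mL brought to 24 mL → factor 24/1.2 = 20
Step 2: 500 μL + 49.5 mL = 50000 μL total → factor 50000/500 = 100
Step 3: 25 μL brought to 500 μL → factor 500/25 = 20
Step 4: 300 μL brought to 4800 μL → factor 4800/300 = 16
Overall dilution factor = 20 × 100 × 20 × 16 = 6.4 × 10^5
Stock = 0.312 particles/mL × 6.4 × 10^5 = 2.00 × 10^5 particles/mL

2.00 × 10^5 particles/mL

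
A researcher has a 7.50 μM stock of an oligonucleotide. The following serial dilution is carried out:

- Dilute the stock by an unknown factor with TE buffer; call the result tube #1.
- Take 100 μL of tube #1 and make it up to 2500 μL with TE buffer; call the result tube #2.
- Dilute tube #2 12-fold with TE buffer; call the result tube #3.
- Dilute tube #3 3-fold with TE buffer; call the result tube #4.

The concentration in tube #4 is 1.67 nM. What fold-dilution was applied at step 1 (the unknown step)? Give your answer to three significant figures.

4.99-fold

Step 1: unknown factor x
Step 2: 100 μL brought to 2500 μL → factor 2500/100 = 25
Step 3: 12-fold → factor 12
Step 4: 3-fold → factor 3
Product of known-step factors = 900
Overall factor = 7.50 μM / (1.67 nM) = 4491
x = 4491 / 900 = 4.99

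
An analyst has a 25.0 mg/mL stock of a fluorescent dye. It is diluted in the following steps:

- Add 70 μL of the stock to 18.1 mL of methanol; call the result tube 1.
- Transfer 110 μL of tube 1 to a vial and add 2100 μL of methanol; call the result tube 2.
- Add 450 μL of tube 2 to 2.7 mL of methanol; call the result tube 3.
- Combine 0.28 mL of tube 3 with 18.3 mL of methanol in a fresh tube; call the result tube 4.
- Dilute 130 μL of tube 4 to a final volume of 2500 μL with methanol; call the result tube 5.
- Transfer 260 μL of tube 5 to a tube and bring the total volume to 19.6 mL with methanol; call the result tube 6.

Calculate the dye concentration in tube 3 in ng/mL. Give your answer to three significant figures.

Step 1: 70 μL + 18.1 mL = 18170 μL total → factor 18170/70 = 259.57
Step 2: 110 μL + 2100 μL = 2210 μL total → factor 2210/110 = 20.091
Step 3: 450 μL + 2.7 mL = 3150 μL total → factor 3150/450 = 7
Dilution factor through tube 3 = 259.57 × 20.091 × 7 = 36505
[tube 3] = 25.0 mg/mL / 36505 = 0.0006848 mg/mL = 685 ng/mL

685 ng/mL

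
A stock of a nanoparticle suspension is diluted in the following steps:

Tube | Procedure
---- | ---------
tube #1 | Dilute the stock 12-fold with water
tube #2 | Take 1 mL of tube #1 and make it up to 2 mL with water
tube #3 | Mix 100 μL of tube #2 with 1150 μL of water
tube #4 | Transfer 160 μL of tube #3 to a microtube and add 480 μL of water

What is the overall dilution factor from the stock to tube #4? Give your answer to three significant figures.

Step 1: 12-fold → factor 12
Step 2: 1 mL brought to 2 mL → factor 2/1 = 2
Step 3: 100 μL + 1150 μL = 1250 μL total → factor 1250/100 = 12.5
Step 4: 160 μL + 480 μL = 640 μL total → factor 640/160 = 4
Overall dilution factor = 12 × 2 × 12.5 × 4 = 1200

1.20 × 10^3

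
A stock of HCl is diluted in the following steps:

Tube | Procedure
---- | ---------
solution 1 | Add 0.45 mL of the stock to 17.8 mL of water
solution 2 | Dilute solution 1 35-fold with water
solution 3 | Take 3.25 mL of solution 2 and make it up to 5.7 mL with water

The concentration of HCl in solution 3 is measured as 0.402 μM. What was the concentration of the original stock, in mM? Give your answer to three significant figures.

Step 1: 0.45 mL + 17.8 mL = 18.25 mL total → factor 18.25/0.45 = 40.556
Step 2: 35-fold → factor 35
Step 3: 3.25 mL brought to 5.7 mL → factor 5.7/3.25 = 1.7538
Overall dilution factor = 40.556 × 35 × 1.7538 = 2489.5
Stock = 0.402 μM × 2489.5 = 1001 μM = 1.00 mM

1.00 mM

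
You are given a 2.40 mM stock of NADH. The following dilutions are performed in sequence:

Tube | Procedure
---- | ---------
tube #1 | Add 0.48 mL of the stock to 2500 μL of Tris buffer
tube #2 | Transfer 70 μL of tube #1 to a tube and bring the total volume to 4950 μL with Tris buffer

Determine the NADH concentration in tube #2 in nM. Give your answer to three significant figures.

Step 1: 0.48 mL + 2500 μL = 2.98 mL total → factor 2.98/0.48 = 6.2083
Step 2: 70 μL brought to 4950 μL → factor 4950/70 = 70.714
Overall dilution factor = 6.2083 × 70.714 = 439.02
Final = 2.40 mM / 439.02 = 0.005467 mM = 5.47 × 10^3 nM

5.47 × 10^3 nM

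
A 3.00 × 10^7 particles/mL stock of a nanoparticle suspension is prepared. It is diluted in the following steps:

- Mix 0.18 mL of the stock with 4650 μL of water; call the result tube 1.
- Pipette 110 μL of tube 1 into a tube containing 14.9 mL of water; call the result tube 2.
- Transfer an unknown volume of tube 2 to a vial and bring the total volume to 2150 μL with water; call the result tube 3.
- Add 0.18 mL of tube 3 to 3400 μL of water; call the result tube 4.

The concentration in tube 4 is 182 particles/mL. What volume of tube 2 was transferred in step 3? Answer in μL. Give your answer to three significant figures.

Step 1: 0.18 mL + 4650 μL = 4.83 mL total → factor 4.83/0.18 = 26.833
Step 2: 110 μL + 14.9 mL = 15010 μL total → factor 15010/110 = 136.45
Step 3: v brought to 2150 μL → factor = 2150 μL/v
Step 4: 0.18 mL + 3400 μL = 3.58 mL total → factor 3.58/0.18 = 19.889
Product of known-step factors = 72824
Overall factor = 3.00 × 10^7 particles/mL / (182 particles/mL) = 1.6484 × 10^5
Step-3 factor = 1.6484 × 10^5 / 72824 = 2.2635
v = 2150 μL / 2.2635 = 950 μL

950 μL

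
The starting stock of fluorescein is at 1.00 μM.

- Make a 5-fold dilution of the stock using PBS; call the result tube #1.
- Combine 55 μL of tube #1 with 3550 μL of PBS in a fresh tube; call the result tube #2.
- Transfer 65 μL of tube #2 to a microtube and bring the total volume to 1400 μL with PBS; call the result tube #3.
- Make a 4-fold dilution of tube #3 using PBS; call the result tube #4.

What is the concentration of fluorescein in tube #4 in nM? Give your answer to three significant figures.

0.0354 nM

Step 1: 5-fold → factor 5
Step 2: 55 μL + 3550 μL = 3605 μL total → factor 3605/55 = 65.545
Step 3: 65 μL brought to 1400 μL → factor 1400/65 = 21.538
Step 4: 4-fold → factor 4
Overall dilution factor = 5 × 65.545 × 21.538 × 4 = 28235
Final = 1.00 μM / 28235 = 3.542 × 10^-5 μM = 0.0354 nM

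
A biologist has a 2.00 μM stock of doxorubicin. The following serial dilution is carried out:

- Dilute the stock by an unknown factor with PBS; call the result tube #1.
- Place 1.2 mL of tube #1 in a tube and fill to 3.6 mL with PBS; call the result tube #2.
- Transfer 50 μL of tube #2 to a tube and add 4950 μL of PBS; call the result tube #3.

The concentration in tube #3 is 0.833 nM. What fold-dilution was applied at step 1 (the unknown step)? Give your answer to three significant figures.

Step 1: unknown factor x
Step 2: 1.2 mL brought to 3.6 mL → factor 3.6/1.2 = 3
Step 3: 50 μL + 4950 μL = 5000 μL total → factor 5000/50 = 100
Product of known-step factors = 300
Overall factor = 2.00 μM / (0.833 nM) = 2401
x = 2401 / 300 = 8.00

8.00-fold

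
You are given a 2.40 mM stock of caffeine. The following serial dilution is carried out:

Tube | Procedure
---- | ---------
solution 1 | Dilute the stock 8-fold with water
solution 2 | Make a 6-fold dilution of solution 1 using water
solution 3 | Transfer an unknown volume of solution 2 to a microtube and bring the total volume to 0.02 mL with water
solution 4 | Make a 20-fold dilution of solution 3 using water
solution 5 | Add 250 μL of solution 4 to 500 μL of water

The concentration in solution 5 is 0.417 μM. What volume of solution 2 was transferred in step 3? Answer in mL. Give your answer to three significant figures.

Step 1: 8-fold → factor 8
Step 2: 6-fold → factor 6
Step 3: v brought to 0.02 mL → factor = 0.02 mL/v
Step 4: 20-fold → factor 20
Step 5: 250 μL + 500 μL = 750 μL total → factor 750/250 = 3
Product of known-step factors = 2880
Overall factor = 2.40 mM / (0.417 μM) = 5755.4
Step-3 factor = 5755.4 / 2880 = 1.9984
v = 0.02 mL / 1.9984 = 0.0100 mL

0.0100 mL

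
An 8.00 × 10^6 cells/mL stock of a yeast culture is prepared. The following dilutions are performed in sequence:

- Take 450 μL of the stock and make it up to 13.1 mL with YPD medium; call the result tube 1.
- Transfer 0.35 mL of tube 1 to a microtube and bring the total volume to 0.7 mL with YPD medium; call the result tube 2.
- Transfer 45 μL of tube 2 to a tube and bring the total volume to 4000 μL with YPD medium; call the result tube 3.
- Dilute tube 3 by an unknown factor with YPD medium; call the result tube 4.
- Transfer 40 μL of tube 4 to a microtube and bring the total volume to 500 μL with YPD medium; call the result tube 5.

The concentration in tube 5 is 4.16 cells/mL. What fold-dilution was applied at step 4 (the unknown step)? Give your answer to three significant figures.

29.7-fold

Step 1: 450 μL brought to 13.1 mL → factor 13100/450 = 29.111
Step 2: 0.35 mL brought to 0.7 mL → factor 0.7/0.35 = 2
Step 3: 45 μL brought to 4000 μL → factor 4000/45 = 88.889
Step 4: unknown factor x
Step 5: 40 μL brought to 500 μL → factor 500/40 = 12.5
Product of known-step factors = 64691
Overall factor = 8.00 × 10^6 cells/mL / (4.16 cells/mL) = 1.9231 × 10^6
x = 1.9231 × 10^6 / 64691 = 29.7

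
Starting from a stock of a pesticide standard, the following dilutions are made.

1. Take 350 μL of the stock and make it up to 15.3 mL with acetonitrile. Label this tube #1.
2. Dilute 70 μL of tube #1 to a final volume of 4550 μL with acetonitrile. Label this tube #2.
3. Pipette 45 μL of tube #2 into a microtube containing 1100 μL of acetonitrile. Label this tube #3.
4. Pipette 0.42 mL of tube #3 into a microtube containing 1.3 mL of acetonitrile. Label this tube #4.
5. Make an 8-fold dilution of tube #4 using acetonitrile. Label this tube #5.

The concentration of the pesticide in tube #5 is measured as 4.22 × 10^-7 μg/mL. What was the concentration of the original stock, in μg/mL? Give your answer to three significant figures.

1.00 μg/mL

Step 1: 350 μL brought to 15.3 mL → factor 15300/350 = 43.714
Step 2: 70 μL brought to 4550 μL → factor 4550/70 = 65
Step 3: 45 μL + 1100 μL = 1145 μL total → factor 1145/45 = 25.444
Step 4: 0.42 mL + 1.3 mL = 1.72 mL total → factor 1.72/0.42 = 4.0952
Step 5: 8-fold → factor 8
Overall dilution factor = 43.714 × 65 × 25.444 × 4.0952 × 8 = 2.3686 × 10^6
Stock = 4.22 × 10^-7 μg/mL × 2.3686 × 10^6 = 1.00 μg/mL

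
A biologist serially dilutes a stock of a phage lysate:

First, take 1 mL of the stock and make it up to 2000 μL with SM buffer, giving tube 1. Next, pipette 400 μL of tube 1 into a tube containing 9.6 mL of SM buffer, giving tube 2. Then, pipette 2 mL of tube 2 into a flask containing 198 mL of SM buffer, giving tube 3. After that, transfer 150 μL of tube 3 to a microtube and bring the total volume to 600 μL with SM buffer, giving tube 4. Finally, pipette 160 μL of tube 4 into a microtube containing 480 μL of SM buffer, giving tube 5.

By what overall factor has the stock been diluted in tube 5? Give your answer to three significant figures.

Step 1: 1 mL brought to 2000 μL → factor 2/1 = 2
Step 2: 400 μL + 9.6 mL = 10000 μL total → factor 10000/400 = 25
Step 3: 2 mL + 198 mL = 200 mL total → factor 200/2 = 100
Step 4: 150 μL brought to 600 μL → factor 600/150 = 4
Step 5: 160 μL + 480 μL = 640 μL total → factor 640/160 = 4
Overall dilution factor = 2 × 25 × 100 × 4 × 4 = 80000

8.00 × 10^4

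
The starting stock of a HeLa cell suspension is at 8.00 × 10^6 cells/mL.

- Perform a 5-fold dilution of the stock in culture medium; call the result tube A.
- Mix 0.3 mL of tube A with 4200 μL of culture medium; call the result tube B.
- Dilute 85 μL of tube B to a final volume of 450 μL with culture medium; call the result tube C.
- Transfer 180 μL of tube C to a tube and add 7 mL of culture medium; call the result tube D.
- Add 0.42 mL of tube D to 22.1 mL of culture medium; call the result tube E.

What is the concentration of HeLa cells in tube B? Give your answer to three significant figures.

1.07 × 10^5 cells/mL

Step 1: 5-fold → factor 5
Step 2: 0.3 mL + 4200 μL = 4.5 mL total → factor 4.5/0.3 = 15
Dilution factor through tube B = 5 × 15 = 75
[tube B] = 8.00 × 10^6 cells/mL / 75 = 1.07 × 10^5 cells/mL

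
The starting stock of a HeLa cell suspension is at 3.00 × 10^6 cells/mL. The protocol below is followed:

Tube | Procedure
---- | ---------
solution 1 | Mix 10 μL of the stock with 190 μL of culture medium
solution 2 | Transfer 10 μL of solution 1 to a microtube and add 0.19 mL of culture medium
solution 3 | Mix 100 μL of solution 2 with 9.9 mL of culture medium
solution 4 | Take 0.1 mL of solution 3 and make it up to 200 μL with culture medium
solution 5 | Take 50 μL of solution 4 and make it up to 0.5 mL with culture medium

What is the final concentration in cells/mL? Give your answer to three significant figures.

3.75 cells/mL

Step 1: 10 μL + 190 μL = 200 μL total → factor 200/10 = 20
Step 2: 10 μL + 0.19 mL = 200 μL total → factor 200/10 = 20
Step 3: 100 μL + 9.9 mL = 10000 μL total → factor 10000/100 = 100
Step 4: 0.1 mL brought to 200 μL → factor 0.2/0.1 = 2
Step 5: 50 μL brought to 0.5 mL → factor 500/50 = 10
Overall dilution factor = 20 × 20 × 100 × 2 × 10 = 8 × 10^5
Final = 3.00 × 10^6 cells/mL / 8 × 10^5 = 3.75 cells/mL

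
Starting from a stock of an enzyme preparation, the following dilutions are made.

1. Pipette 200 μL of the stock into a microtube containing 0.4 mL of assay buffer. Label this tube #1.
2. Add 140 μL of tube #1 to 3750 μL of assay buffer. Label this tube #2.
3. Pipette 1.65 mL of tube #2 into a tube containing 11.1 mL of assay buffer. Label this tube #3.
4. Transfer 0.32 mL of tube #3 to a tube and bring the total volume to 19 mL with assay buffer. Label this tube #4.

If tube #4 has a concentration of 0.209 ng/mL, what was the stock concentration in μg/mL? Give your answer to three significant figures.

Step 1: 200 μL + 0.4 mL = 600 μL total → factor 600/200 = 3
Step 2: 140 μL + 3750 μL = 3890 μL total → factor 3890/140 = 27.786
Step 3: 1.65 mL + 11.1 mL = 12.75 mL total → factor 12.75/1.65 = 7.7273
Step 4: 0.32 mL brought to 19 mL → factor 19/0.32 = 59.375
Overall dilution factor = 3 × 27.786 × 7.7273 × 59.375 = 38245
Stock = 0.209 ng/mL × 38245 = 7993 ng/mL = 7.99 μg/mL

7.99 μg/mL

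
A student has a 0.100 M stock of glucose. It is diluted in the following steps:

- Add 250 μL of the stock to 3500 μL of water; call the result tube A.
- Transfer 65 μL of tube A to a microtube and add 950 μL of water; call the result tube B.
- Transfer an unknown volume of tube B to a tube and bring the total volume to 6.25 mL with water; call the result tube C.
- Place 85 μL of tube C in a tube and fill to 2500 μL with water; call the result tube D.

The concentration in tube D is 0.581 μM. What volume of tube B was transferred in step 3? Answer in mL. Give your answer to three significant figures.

Step 1: 250 μL + 3500 μL = 3750 μL total → factor 3750/250 = 15
Step 2: 65 μL + 950 μL = 1015 μL total → factor 1015/65 = 15.615
Step 3: v brought to 6.25 mL → factor = 6.25 mL/v
Step 4: 85 μL brought to 2500 μL → factor 2500/85 = 29.412
Product of known-step factors = 6889.1
Overall factor = 0.100 M / (0.581 μM) = 1.7212 × 10^5
Step-3 factor = 1.7212 × 10^5 / 6889.1 = 24.984
v = 6.25 mL / 24.984 = 0.250 mL

0.250 mL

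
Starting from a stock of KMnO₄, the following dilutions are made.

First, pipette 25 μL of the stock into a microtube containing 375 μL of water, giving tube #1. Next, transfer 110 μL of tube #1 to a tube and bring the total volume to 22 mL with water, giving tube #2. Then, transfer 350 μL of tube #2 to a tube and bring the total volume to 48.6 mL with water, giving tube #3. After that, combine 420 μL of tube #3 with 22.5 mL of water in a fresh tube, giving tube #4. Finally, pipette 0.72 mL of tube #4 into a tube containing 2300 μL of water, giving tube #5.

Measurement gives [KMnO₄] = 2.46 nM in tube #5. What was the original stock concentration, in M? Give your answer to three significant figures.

Step 1: 25 μL + 375 μL = 400 μL total → factor 400/25 = 16
Step 2: 110 μL brought to 22 mL → factor 22000/110 = 200
Step 3: 350 μL brought to 48.6 mL → factor 48600/350 = 138.86
Step 4: 420 μL + 22.5 mL = 22920 μL total → factor 22920/420 = 54.571
Step 5: 0.72 mL + 2300 μL = 3.02 mL total → factor 3.02/0.72 = 4.1944
Overall dilution factor = 16 × 200 × 138.86 × 54.571 × 4.1944 = 1.0171 × 10^8
Stock = 2.46 nM × 1.0171 × 10^8 = 2.502 × 10^8 nM = 0.250 M

0.250 M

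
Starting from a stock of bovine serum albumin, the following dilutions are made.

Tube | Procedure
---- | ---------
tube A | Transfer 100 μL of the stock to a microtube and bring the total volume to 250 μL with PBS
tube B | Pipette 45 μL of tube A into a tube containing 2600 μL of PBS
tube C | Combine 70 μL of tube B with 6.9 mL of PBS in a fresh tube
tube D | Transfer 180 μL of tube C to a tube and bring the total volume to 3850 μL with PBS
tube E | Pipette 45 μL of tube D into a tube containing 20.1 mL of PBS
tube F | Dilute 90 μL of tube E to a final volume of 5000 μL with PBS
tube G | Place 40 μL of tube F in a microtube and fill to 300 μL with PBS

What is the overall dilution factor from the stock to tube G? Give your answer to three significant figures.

Step 1: 100 μL brought to 250 μL → factor 250/100 = 2.5
Step 2: 45 μL + 2600 μL = 2645 μL total → factor 2645/45 = 58.778
Step 3: 70 μL + 6.9 mL = 6970 μL total → factor 6970/70 = 99.571
Step 4: 180 μL brought to 3850 μL → factor 3850/180 = 21.389
Step 5: 45 μL + 20.1 mL = 20145 μL total → factor 20145/45 = 447.67
Step 6: 90 μL brought to 5000 μL → factor 5000/90 = 55.556
Step 7: 40 μL brought to 300 μL → factor 300/40 = 7.5
Overall dilution factor = 2.5 × 58.778 × 99.571 × 21.389 × 447.67 × 55.556 × 7.5 = 5.8374 × 10^10

5.84 × 10^10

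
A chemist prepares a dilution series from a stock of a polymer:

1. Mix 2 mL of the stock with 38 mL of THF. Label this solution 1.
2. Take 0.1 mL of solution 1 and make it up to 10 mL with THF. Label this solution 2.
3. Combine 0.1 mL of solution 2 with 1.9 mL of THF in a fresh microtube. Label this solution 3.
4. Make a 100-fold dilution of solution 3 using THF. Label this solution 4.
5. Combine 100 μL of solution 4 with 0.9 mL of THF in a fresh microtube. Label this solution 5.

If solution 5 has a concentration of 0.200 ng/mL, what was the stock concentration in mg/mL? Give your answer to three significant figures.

Step 1: 2 mL + 38 mL = 40 mL total → factor 40/2 = 20
Step 2: 0.1 mL brought to 10 mL → factor 10/0.1 = 100
Step 3: 0.1 mL + 1.9 mL = 2 mL total → factor 2/0.1 = 20
Step 4: 100-fold → factor 100
Step 5: 100 μL + 0.9 mL = 1000 μL total → factor 1000/100 = 10
Overall dilution factor = 20 × 100 × 20 × 100 × 10 = 4 × 10^7
Stock = 0.200 ng/mL × 4 × 10^7 = 8.000 × 10^6 ng/mL = 8.00 mg/mL

8.00 mg/mL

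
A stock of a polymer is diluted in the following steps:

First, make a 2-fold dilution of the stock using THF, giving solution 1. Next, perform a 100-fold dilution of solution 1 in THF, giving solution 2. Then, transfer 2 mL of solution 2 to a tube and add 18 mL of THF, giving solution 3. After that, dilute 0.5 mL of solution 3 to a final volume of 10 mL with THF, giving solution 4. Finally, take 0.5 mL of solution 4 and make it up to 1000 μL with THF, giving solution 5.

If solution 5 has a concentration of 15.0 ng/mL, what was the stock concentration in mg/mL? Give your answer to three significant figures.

Step 1: 2-fold → factor 2
Step 2: 100-fold → factor 100
Step 3: 2 mL + 18 mL = 20 mL total → factor 20/2 = 10
Step 4: 0.5 mL brought to 10 mL → factor 10/0.5 = 20
Step 5: 0.5 mL brought to 1000 μL → factor 1/0.5 = 2
Overall dilution factor = 2 × 100 × 10 × 20 × 2 = 80000
Stock = 15.0 ng/mL × 80000 = 1.200 × 10^6 ng/mL = 1.20 mg/mL

1.20 mg/mL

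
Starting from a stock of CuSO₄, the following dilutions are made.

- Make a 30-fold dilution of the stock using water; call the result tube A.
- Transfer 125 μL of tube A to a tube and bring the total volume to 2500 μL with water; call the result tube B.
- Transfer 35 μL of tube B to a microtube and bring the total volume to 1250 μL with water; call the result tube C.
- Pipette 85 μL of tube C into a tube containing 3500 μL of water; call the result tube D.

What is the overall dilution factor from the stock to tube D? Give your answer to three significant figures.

9.04 × 10^5

Step 1: 30-fold → factor 30
Step 2: 125 μL brought to 2500 μL → factor 2500/125 = 20
Step 3: 35 μL brought to 1250 μL → factor 1250/35 = 35.714
Step 4: 85 μL + 3500 μL = 3585 μL total → factor 3585/85 = 42.176
Overall dilution factor = 30 × 20 × 35.714 × 42.176 = 9.0378 × 10^5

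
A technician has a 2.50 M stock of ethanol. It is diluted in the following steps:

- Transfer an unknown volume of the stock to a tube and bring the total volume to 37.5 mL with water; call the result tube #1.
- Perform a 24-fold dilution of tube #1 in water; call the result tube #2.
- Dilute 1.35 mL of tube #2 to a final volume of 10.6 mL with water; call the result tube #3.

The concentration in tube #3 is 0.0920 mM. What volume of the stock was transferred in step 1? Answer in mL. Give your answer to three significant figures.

Step 1: v brought to 37.5 mL → factor = 37.5 mL/v
Step 2: 24-fold → factor 24
Step 3: 1.35 mL brought to 10.6 mL → factor 10.6/1.35 = 7.8519
Product of known-step factors = 188.44
Overall factor = 2.50 M / (0.0920 mM) = 27174
Step-1 factor = 27174 / 188.44 = 144.2
v = 37.5 mL / 144.2 = 0.260 mL

0.260 mL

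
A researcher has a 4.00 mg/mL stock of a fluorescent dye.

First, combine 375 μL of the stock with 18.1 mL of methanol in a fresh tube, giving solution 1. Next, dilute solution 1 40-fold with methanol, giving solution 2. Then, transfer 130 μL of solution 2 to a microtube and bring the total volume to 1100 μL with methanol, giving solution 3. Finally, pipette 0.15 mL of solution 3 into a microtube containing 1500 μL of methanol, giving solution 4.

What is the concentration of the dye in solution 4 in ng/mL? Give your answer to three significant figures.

21.8 ng/mL

Step 1: 375 μL + 18.1 mL = 18475 μL total → factor 18475/375 = 49.267
Step 2: 40-fold → factor 40
Step 3: 130 μL brought to 1100 μL → factor 1100/130 = 8.4615
Step 4: 0.15 mL + 1500 μL = 1.65 mL total → factor 1.65/0.15 = 11
Overall dilution factor = 49.267 × 40 × 8.4615 × 11 = 1.8342 × 10^5
Final = 4.00 mg/mL / 1.8342 × 10^5 = 2.181 × 10^-5 mg/mL = 21.8 ng/mL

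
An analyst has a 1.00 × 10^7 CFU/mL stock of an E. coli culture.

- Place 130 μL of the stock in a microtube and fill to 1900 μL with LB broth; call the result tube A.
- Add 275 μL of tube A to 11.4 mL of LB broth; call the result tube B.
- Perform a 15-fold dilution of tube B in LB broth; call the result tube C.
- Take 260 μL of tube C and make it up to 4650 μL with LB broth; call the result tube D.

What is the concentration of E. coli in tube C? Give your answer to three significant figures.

1.07 × 10^3 CFU/mL

Step 1: 130 μL brought to 1900 μL → factor 1900/130 = 14.615
Step 2: 275 μL + 11.4 mL = 11675 μL total → factor 11675/275 = 42.455
Step 3: 15-fold → factor 15
Dilution factor through tube C = 14.615 × 42.455 × 15 = 9307.3
[tube C] = 1.00 × 10^7 CFU/mL / 9307.3 = 1.07 × 10^3 CFU/mL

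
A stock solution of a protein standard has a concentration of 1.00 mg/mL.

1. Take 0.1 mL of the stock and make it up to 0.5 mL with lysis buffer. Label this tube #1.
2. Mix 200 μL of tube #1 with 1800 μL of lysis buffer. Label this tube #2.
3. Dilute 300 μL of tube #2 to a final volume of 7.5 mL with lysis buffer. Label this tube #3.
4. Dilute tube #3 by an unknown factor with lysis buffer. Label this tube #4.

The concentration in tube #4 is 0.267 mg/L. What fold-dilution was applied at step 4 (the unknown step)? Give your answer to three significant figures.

Step 1: 0.1 mL brought to 0.5 mL → factor 0.5/0.1 = 5
Step 2: 200 μL + 1800 μL = 2000 μL total → factor 2000/200 = 10
Step 3: 300 μL brought to 7.5 mL → factor 7500/300 = 25
Step 4: unknown factor x
Product of known-step factors = 1250
Overall factor = 1.00 mg/mL / (0.267 mg/L) = 3745.3
x = 3745.3 / 1250 = 3.00

3.00-fold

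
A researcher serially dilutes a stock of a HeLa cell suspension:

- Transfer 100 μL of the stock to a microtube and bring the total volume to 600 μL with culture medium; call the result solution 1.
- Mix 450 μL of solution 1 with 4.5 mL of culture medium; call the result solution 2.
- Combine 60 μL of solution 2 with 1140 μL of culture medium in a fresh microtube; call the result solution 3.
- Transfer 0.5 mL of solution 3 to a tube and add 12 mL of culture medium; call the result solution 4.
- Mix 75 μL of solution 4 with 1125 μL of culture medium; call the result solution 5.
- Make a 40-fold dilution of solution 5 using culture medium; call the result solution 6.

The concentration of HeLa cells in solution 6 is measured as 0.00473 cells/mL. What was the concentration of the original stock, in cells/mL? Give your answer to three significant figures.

9.99 × 10^4 cells/mL

Step 1: 100 μL brought to 600 μL → factor 600/100 = 6
Step 2: 450 μL + 4.5 mL = 4950 μL total → factor 4950/450 = 11
Step 3: 60 μL + 1140 μL = 1200 μL total → factor 1200/60 = 20
Step 4: 0.5 mL + 12 mL = 12.5 mL total → factor 12.5/0.5 = 25
Step 5: 75 μL + 1125 μL = 1200 μL total → factor 1200/75 = 16
Step 6: 40-fold → factor 40
Overall dilution factor = 6 × 11 × 20 × 25 × 16 × 40 = 2.112 × 10^7
Stock = 0.00473 cells/mL × 2.112 × 10^7 = 9.99 × 10^4 cells/mL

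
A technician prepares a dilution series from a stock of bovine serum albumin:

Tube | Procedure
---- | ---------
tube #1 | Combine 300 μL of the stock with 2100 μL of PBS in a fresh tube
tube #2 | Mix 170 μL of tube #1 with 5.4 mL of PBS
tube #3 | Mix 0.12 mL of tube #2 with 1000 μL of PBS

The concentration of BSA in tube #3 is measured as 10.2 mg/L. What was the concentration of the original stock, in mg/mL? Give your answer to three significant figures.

Step 1: 300 μL + 2100 μL = 2400 μL total → factor 2400/300 = 8
Step 2: 170 μL + 5.4 mL = 5570 μL total → factor 5570/170 = 32.765
Step 3: 0.12 mL + 1000 μL = 1.12 mL total → factor 1.12/0.12 = 9.3333
Overall dilution factor = 8 × 32.765 × 9.3333 = 2446.4
Stock = 10.2 mg/L × 2446.4 = 2.495 × 10^4 mg/L = 25.0 mg/mL

25.0 mg/mL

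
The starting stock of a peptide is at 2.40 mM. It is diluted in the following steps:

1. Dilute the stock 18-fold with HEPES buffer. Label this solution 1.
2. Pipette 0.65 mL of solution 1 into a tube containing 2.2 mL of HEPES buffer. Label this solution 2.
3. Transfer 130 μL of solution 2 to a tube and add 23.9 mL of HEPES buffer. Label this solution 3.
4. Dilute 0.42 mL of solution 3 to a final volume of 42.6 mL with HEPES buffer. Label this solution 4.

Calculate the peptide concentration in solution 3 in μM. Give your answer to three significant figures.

0.165 μM

Step 1: 18-fold → factor 18
Step 2: 0.65 mL + 2.2 mL = 2.85 mL total → factor 2.85/0.65 = 4.3846
Step 3: 130 μL + 23.9 mL = 24030 μL total → factor 24030/130 = 184.85
Dilution factor through solution 3 = 18 × 4.3846 × 184.85 = 14589
[solution 3] = 2.40 mM / 14589 = 0.0001645 mM = 0.165 μM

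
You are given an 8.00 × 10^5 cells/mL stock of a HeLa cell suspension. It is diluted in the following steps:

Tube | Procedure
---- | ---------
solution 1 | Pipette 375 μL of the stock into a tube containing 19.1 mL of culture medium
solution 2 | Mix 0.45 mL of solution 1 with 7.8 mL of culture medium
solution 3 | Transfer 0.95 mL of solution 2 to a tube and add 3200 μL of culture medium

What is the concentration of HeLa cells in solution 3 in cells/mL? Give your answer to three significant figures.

Step 1: 375 μL + 19.1 mL = 19475 μL total → factor 19475/375 = 51.933
Step 2: 0.45 mL + 7.8 mL = 8.25 mL total → factor 8.25/0.45 = 18.333
Step 3: 0.95 mL + 3200 μL = 4.15 mL total → factor 4.15/0.95 = 4.3684
Overall dilution factor = 51.933 × 18.333 × 4.3684 = 4159.2
Final = 8.00 × 10^5 cells/mL / 4159.2 = 192 cells/mL

192 cells/mL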